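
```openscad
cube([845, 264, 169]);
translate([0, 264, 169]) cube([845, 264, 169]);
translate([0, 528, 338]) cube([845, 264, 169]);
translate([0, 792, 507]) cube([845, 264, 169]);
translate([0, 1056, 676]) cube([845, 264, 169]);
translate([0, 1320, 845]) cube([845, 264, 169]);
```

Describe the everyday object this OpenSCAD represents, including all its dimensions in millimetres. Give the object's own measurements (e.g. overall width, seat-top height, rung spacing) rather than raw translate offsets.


A straight staircase of 6 solid steps. Each step is 845 mm wide (x), 264 mm deep (y, the going) and 169 mm tall (the rise). The first step rests on the floor; each subsequent step sits one going further in +y and one rise higher in +z, directly behind and above the previous step with no overlap.


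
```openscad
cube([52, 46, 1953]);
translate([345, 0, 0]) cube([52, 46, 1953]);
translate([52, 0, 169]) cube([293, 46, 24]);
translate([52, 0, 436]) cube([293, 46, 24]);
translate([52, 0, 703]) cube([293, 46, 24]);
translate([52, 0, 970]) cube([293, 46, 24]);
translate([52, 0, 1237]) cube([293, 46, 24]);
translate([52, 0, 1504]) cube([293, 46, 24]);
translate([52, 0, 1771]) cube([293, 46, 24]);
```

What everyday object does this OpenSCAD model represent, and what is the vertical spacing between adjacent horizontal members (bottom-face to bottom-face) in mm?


A ladder. The rung spacing is 267 mm.

Two tall 52×46 posts with 7 short bars between them — a ladder. Adjacent rungs sit at z = 169 and z = 436, so the spacing is 436 − 169 = 267 mm.


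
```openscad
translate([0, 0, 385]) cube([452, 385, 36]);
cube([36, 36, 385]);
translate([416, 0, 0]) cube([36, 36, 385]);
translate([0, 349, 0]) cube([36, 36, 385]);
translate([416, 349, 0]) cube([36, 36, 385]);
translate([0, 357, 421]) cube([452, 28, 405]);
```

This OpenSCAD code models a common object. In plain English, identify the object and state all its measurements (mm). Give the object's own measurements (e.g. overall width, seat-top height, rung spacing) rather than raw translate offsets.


A chair. The seat is a 452×385×36 mm slab with its top at z = 421 mm, on four 36×36 mm corner legs (flush with the seat edges, standing on z = 0). A flat backrest 28 mm thick, 405 mm tall, spans the full seat width and rises from the seat top along its +y edge, rear face flush with the rear of the seat.


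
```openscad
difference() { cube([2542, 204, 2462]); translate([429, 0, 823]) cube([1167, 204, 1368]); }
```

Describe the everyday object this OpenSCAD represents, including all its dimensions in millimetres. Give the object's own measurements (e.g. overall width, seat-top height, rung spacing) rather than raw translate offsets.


A wall 2542 mm long (x), 204 mm thick (y), 2462 mm tall, with a rectangular window opening cut through it. The opening is 1167 mm wide and 1368 mm tall; its sill is at z = 823 mm and its near (−x) edge is 429 mm from the wall's −x end. The opening passes through the full wall thickness.


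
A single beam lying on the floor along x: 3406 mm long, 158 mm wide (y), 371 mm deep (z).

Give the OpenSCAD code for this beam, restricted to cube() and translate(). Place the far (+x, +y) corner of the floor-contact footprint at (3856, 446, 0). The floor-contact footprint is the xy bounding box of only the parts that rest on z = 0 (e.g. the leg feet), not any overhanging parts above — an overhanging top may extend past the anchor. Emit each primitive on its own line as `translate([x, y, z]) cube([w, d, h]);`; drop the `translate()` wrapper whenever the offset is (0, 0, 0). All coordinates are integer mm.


translate([450, 288, 0]) cube([3406, 158, 371]);


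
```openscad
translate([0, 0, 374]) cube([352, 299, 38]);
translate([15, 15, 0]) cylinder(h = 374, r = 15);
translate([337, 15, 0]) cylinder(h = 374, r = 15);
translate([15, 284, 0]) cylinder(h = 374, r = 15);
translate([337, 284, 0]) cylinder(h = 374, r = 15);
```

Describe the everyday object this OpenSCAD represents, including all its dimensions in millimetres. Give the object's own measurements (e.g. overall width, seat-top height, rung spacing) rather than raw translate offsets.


A four-legged stool. The seat is a 352×299×38 mm slab whose top surface is at z = 412 mm; four round legs, each 30 mm in diameter, run from the floor (z = 0) to the underside of the seat, each leg's axis is inset half a diameter from the nearest pair of seat edges (so the leg's bounding box is flush with the corner).


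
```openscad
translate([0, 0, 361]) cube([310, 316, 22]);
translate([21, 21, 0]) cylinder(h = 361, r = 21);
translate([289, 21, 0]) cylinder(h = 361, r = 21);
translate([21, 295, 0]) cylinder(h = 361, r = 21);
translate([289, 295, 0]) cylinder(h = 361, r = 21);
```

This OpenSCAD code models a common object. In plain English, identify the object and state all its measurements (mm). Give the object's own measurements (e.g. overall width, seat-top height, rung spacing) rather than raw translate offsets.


A four-legged stool. The seat is a 310×316×22 mm slab whose top surface is at z = 383 mm; four round legs, each 42 mm in diameter, run from the floor (z = 0) to the underside of the seat, each leg's axis is inset half a diameter from the nearest pair of seat edges (so the leg's bounding box is flush with the corner).


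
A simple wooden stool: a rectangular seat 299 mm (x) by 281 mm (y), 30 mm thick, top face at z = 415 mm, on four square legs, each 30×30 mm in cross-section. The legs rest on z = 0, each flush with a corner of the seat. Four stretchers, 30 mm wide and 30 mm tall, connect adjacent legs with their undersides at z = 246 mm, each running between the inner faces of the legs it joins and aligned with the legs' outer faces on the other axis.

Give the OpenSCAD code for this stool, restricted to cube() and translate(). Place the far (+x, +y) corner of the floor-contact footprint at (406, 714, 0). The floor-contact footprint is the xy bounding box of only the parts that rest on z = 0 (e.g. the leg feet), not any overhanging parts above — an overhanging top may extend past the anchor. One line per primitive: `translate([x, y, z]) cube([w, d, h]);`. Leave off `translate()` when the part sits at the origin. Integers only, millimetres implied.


// leg_h = 415 - 30 = 385
// stretcher span = 299 - 2*30 = 239
translate([107, 433, 385]) cube([299, 281, 30]);
translate([107, 433, 0]) cube([30, 30, 385]);
translate([376, 433, 0]) cube([30, 30, 385]);
translate([107, 684, 0]) cube([30, 30, 385]);
translate([376, 684, 0]) cube([30, 30, 385]);
translate([137, 433, 246]) cube([239, 30, 30]);
translate([137, 684, 246]) cube([239, 30, 30]);
translate([107, 463, 246]) cube([30, 221, 30]);
translate([376, 463, 246]) cube([30, 221, 30]);


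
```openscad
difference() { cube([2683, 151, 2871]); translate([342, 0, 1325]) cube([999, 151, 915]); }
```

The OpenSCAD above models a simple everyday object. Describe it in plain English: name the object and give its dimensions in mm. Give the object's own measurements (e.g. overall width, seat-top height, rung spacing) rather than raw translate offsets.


A wall 2683 mm long (x), 151 mm thick (y), 2871 mm tall, with a rectangular window opening cut through it. The opening is 999 mm wide and 915 mm tall; its sill is at z = 1325 mm and its near (−x) edge is 342 mm from the wall's −x end. The opening passes through the full wall thickness.


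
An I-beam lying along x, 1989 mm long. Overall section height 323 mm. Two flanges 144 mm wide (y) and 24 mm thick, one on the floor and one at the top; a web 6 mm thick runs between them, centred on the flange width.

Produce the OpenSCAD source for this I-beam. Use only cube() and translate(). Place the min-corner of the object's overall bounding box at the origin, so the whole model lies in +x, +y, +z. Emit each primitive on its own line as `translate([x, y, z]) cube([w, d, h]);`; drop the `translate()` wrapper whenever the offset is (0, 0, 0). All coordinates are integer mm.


cube([1989, 144, 24]);
translate([0, 69, 24]) cube([1989, 6, 275]);
translate([0, 0, 299]) cube([1989, 144, 24]);


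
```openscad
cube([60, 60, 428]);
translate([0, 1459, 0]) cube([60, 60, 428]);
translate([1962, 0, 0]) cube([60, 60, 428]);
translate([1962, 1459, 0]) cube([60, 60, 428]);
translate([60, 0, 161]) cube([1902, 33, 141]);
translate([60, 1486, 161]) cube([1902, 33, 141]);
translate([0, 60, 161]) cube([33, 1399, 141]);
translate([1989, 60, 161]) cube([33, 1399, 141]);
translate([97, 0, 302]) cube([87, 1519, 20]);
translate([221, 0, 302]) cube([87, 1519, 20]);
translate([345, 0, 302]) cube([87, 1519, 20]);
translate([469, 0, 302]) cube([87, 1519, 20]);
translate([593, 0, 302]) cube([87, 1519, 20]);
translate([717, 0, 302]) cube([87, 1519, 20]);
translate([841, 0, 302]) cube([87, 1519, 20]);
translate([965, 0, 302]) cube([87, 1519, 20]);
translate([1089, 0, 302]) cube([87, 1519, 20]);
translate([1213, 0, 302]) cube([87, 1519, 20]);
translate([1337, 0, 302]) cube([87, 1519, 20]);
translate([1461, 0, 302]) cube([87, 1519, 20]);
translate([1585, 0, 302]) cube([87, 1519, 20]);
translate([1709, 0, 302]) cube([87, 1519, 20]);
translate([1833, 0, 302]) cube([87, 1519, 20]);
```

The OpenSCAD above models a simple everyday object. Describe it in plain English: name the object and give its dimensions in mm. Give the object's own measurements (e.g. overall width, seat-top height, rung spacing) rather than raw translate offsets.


A bed frame 2022 mm long (x) by 1519 mm wide (y). Four 60×60 mm corner posts, 428 mm tall, at the corners of the footprint. Four rails of 33 mm thickness and 141 mm height run between adjacent posts with their undersides at z = 161 mm, their outer faces flush with the outside of the frame (the two x-running rails run between the posts' inner faces; the two y-running rails run between the posts' inner faces). 15 slats, each 87 mm wide (x) and 20 mm thick, lie across the top of the two x-running rails, running the full 1519 mm width of the frame in y; along x they sit between the end posts with a 37 mm gap after the −x posts and between neighbouring slats, leaving 42 mm before the +x posts.


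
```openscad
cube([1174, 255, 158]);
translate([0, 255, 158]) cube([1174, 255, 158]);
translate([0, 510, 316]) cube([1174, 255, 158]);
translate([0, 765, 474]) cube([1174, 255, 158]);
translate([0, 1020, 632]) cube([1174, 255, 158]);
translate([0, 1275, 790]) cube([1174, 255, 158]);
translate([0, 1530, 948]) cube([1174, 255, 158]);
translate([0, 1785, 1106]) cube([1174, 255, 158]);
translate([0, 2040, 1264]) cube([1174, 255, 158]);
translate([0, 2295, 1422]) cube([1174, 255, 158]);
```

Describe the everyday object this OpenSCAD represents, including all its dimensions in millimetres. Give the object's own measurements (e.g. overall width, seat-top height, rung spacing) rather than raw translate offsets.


A straight staircase of 10 solid steps. Each step is 1174 mm wide (x), 255 mm deep (y, the going) and 158 mm tall (the rise). The first step rests on the floor; each subsequent step sits one going further in +y and one rise higher in +z, directly behind and above the previous step with no overlap.


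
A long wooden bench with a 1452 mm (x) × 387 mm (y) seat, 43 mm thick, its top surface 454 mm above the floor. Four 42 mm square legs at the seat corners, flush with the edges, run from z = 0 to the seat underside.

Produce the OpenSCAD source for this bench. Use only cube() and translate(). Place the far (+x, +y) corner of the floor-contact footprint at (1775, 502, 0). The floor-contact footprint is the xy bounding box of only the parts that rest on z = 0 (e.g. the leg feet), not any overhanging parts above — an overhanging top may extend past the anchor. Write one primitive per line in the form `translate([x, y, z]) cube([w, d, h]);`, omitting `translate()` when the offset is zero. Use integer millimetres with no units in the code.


// leg_h = 454 − 43 = 411
translate([323, 115, 411]) cube([1452, 387, 43]);
translate([323, 115, 0]) cube([42, 42, 411]);
translate([323, 460, 0]) cube([42, 42, 411]);
translate([1733, 115, 0]) cube([42, 42, 411]);
translate([1733, 460, 0]) cube([42, 42, 411]);


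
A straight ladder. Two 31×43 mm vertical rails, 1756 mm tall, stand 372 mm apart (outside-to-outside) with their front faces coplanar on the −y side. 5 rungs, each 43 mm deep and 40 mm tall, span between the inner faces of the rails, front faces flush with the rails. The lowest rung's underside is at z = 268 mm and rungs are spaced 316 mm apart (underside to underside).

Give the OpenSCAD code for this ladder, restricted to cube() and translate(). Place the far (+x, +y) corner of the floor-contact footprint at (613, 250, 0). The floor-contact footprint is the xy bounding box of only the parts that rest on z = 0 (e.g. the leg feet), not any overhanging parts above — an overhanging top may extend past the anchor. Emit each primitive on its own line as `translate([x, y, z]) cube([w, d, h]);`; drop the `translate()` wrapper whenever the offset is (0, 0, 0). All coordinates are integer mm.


// rung span = 372 - 2*31 = 310
// rung[k] z = 268 + k*316
translate([241, 207, 0]) cube([31, 43, 1756]);
translate([582, 207, 0]) cube([31, 43, 1756]);
translate([272, 207, 268]) cube([310, 43, 40]);
translate([272, 207, 584]) cube([310, 43, 40]);
translate([272, 207, 900]) cube([310, 43, 40]);
translate([272, 207, 1216]) cube([310, 43, 40]);
translate([272, 207, 1532]) cube([310, 43, 40]);


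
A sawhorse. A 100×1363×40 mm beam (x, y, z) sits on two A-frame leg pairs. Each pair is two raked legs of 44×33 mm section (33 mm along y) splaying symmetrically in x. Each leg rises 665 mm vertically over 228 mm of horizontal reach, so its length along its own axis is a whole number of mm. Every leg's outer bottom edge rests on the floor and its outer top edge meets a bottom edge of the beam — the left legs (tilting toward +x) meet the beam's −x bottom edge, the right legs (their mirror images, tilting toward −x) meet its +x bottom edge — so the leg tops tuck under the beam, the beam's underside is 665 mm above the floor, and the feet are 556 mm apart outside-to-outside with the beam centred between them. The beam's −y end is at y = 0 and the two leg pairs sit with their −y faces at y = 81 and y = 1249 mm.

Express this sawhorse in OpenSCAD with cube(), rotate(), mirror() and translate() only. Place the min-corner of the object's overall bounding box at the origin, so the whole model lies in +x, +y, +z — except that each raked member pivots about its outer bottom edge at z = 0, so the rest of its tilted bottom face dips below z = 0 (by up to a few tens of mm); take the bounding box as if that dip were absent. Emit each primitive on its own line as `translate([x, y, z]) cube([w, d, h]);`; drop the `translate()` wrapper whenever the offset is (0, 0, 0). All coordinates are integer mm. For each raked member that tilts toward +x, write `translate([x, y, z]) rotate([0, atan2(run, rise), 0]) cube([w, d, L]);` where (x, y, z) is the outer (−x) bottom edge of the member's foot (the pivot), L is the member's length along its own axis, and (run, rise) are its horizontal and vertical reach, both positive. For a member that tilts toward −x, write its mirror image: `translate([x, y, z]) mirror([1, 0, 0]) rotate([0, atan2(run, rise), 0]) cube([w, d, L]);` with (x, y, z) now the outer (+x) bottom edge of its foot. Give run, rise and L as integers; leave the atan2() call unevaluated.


translate([228, 0, 665]) cube([100, 1363, 40]);
translate([0, 81, 0]) rotate([0, atan2(228, 665), 0]) cube([44, 33, 703]);
translate([556, 81, 0]) mirror([1, 0, 0]) rotate([0, atan2(228, 665), 0]) cube([44, 33, 703]);
translate([0, 1249, 0]) rotate([0, atan2(228, 665), 0]) cube([44, 33, 703]);
translate([556, 1249, 0]) mirror([1, 0, 0]) rotate([0, atan2(228, 665), 0]) cube([44, 33, 703]);


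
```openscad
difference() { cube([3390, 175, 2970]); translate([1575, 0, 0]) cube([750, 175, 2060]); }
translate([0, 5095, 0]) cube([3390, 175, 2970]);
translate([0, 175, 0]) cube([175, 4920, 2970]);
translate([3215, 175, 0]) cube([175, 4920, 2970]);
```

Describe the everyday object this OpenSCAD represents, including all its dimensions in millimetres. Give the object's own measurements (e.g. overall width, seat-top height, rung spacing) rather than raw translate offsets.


A single room: four walls, each 2970 mm tall and 175 mm thick, enclosing an outside footprint 3390×5270 mm (x × y), no floor or roof. The front and back walls (−y and +y sides) run the full x-width; the side walls fit between their inner faces. A door opening 750 mm wide and 2060 mm tall is cut through the front wall from the floor up, its −x edge 1575 mm from the wall's −x end.


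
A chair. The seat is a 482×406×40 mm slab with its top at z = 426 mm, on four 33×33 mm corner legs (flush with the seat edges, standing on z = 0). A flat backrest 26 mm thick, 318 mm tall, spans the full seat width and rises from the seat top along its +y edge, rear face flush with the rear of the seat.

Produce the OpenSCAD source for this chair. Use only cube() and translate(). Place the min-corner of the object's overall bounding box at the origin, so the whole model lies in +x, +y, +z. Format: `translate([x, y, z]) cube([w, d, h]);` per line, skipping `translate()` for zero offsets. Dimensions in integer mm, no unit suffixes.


translate([0, 0, 386]) cube([482, 406, 40]);
cube([33, 33, 386]);
translate([449, 0, 0]) cube([33, 33, 386]);
translate([0, 373, 0]) cube([33, 33, 386]);
translate([449, 373, 0]) cube([33, 33, 386]);
translate([0, 380, 426]) cube([482, 26, 318]);


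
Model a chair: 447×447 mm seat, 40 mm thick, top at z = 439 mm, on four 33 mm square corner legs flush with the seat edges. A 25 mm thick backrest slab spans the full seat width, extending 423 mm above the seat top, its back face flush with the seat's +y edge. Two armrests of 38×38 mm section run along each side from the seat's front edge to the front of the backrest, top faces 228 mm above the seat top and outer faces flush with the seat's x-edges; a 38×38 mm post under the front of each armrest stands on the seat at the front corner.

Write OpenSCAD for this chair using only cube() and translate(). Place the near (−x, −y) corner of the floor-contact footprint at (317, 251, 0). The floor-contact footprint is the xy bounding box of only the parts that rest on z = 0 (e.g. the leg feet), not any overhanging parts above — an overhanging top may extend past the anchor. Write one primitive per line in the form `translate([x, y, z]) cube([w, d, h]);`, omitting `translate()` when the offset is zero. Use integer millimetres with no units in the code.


translate([317, 251, 399]) cube([447, 447, 40]);
translate([317, 251, 0]) cube([33, 33, 399]);
translate([731, 251, 0]) cube([33, 33, 399]);
translate([317, 665, 0]) cube([33, 33, 399]);
translate([731, 665, 0]) cube([33, 33, 399]);
translate([317, 673, 439]) cube([447, 25, 423]);
translate([317, 251, 629]) cube([38, 422, 38]);
translate([726, 251, 629]) cube([38, 422, 38]);
translate([317, 251, 439]) cube([38, 38, 190]);
translate([726, 251, 439]) cube([38, 38, 190]);


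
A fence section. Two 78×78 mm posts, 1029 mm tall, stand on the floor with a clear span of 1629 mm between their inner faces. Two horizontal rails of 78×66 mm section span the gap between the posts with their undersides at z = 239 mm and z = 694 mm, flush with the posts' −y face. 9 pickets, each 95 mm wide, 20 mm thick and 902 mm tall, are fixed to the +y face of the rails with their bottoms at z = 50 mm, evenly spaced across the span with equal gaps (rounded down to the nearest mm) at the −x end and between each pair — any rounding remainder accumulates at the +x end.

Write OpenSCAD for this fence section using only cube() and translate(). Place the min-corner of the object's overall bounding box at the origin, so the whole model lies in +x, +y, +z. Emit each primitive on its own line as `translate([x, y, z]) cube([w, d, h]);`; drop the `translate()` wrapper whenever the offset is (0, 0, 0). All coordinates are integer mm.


cube([78, 78, 1029]);
translate([1707, 0, 0]) cube([78, 78, 1029]);
translate([78, 0, 239]) cube([1629, 78, 66]);
translate([78, 0, 694]) cube([1629, 78, 66]);
translate([155, 78, 50]) cube([95, 20, 902]);
translate([327, 78, 50]) cube([95, 20, 902]);
translate([499, 78, 50]) cube([95, 20, 902]);
translate([671, 78, 50]) cube([95, 20, 902]);
translate([843, 78, 50]) cube([95, 20, 902]);
translate([1015, 78, 50]) cube([95, 20, 902]);
translate([1187, 78, 50]) cube([95, 20, 902]);
translate([1359, 78, 50]) cube([95, 20, 902]);
translate([1531, 78, 50]) cube([95, 20, 902]);


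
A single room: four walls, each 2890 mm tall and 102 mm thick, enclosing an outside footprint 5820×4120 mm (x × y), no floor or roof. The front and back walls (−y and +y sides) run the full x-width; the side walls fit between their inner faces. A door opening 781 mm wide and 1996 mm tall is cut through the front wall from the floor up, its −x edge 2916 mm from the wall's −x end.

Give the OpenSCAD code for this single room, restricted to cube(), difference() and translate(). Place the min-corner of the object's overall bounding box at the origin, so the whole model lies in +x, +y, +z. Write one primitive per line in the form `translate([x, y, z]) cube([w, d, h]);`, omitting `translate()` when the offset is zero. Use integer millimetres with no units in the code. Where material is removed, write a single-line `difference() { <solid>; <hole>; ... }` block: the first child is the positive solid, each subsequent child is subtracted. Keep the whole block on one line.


difference() { cube([5820, 102, 2890]); translate([2916, 0, 0]) cube([781, 102, 1996]); }
translate([0, 4018, 0]) cube([5820, 102, 2890]);
translate([0, 102, 0]) cube([102, 3916, 2890]);
translate([5718, 102, 0]) cube([102, 3916, 2890]);


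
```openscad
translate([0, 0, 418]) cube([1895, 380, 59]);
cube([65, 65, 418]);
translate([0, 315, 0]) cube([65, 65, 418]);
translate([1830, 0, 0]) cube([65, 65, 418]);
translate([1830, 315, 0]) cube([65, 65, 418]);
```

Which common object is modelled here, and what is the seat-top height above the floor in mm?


A bench. The seat-top height is 477 mm.

A long slab on four corner posts — a bench. The slab sits at z = 418 with thickness 59, so the top is 418 + 59 = 477 mm.


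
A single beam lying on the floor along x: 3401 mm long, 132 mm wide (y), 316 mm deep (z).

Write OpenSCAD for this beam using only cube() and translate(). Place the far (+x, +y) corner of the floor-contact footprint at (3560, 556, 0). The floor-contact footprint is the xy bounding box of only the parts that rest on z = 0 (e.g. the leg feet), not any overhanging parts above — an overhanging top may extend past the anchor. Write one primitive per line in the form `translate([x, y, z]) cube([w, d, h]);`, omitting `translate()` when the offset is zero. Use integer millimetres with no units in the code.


translate([159, 424, 0]) cube([3401, 132, 316]);


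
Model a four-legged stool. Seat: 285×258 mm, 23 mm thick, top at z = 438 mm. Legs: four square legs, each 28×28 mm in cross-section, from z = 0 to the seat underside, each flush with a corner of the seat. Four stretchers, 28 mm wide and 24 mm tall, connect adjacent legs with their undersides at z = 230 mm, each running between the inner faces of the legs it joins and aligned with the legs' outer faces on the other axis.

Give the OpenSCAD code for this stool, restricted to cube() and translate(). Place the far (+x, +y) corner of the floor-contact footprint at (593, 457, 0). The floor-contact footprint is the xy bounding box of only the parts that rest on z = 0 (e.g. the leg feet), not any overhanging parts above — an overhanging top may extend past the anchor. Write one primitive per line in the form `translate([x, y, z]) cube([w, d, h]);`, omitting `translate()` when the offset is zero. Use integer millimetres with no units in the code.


// leg_h = 438 - 23 = 415
// stretcher span = 285 - 2*28 = 229
translate([308, 199, 415]) cube([285, 258, 23]);
translate([308, 199, 0]) cube([28, 28, 415]);
translate([565, 199, 0]) cube([28, 28, 415]);
translate([308, 429, 0]) cube([28, 28, 415]);
translate([565, 429, 0]) cube([28, 28, 415]);
translate([336, 199, 230]) cube([229, 28, 24]);
translate([336, 429, 230]) cube([229, 28, 24]);
translate([308, 227, 230]) cube([28, 202, 24]);
translate([565, 227, 230]) cube([28, 202, 24]);


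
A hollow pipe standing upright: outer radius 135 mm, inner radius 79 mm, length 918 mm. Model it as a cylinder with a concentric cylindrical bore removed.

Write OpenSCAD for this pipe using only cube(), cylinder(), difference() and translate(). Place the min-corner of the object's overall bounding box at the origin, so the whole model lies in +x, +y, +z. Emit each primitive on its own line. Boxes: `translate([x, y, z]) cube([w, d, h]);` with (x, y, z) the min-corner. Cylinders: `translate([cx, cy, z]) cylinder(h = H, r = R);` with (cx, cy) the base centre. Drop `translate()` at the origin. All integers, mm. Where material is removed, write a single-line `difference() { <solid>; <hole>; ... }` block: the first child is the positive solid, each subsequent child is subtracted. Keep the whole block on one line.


difference() { translate([135, 135, 0]) cylinder(h = 918, r = 135); translate([135, 135, 0]) cylinder(h = 918, r = 79); }


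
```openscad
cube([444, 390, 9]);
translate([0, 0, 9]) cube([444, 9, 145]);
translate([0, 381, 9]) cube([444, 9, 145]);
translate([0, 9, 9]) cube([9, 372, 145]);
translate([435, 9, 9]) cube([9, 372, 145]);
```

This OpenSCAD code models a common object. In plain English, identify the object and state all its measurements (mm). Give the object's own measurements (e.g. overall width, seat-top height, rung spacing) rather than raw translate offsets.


An open-topped rectangular box: outside dimensions 444×390×154 mm, with a uniform wall and base thickness of 9 mm. The base is a full 444×390 slab on the floor; four walls sit on top of the base. The front and back walls (the −y and +y sides) span the full width; the two side walls fit between them.


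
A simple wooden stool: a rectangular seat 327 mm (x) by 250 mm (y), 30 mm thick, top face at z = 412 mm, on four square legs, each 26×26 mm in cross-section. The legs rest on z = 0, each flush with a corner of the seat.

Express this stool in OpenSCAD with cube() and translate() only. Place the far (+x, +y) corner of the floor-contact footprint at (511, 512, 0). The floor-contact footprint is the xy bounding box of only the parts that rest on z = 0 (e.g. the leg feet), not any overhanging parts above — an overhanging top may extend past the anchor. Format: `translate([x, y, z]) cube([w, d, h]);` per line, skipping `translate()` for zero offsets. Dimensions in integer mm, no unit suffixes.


// leg_h = 412 - 30 = 382
translate([184, 262, 382]) cube([327, 250, 30]);
translate([184, 262, 0]) cube([26, 26, 382]);
translate([485, 262, 0]) cube([26, 26, 382]);
translate([184, 486, 0]) cube([26, 26, 382]);
translate([485, 486, 0]) cube([26, 26, 382]);


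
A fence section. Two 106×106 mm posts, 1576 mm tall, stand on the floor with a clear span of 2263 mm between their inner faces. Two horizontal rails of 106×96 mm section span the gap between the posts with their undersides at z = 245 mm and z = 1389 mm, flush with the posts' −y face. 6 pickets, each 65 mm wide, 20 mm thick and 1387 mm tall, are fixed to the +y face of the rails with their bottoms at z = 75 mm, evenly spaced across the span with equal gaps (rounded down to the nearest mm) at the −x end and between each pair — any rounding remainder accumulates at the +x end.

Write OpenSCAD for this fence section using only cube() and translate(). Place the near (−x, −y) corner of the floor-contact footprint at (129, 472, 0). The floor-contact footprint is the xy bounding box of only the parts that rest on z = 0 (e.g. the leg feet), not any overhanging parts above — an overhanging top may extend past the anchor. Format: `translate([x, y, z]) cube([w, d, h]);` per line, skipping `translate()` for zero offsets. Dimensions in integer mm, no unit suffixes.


translate([129, 472, 0]) cube([106, 106, 1576]);
translate([2498, 472, 0]) cube([106, 106, 1576]);
translate([235, 472, 245]) cube([2263, 106, 96]);
translate([235, 472, 1389]) cube([2263, 106, 96]);
translate([502, 578, 75]) cube([65, 20, 1387]);
translate([834, 578, 75]) cube([65, 20, 1387]);
translate([1166, 578, 75]) cube([65, 20, 1387]);
translate([1498, 578, 75]) cube([65, 20, 1387]);
translate([1830, 578, 75]) cube([65, 20, 1387]);
translate([2162, 578, 75]) cube([65, 20, 1387]);


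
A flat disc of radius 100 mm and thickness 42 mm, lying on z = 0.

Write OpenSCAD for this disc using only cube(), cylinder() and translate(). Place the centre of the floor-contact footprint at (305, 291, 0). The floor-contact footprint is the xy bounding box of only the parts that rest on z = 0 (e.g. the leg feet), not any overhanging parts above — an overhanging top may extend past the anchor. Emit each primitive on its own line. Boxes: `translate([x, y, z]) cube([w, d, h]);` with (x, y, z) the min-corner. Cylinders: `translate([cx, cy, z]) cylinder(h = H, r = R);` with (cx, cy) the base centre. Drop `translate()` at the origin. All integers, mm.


translate([305, 291, 0]) cylinder(h = 42, r = 100);


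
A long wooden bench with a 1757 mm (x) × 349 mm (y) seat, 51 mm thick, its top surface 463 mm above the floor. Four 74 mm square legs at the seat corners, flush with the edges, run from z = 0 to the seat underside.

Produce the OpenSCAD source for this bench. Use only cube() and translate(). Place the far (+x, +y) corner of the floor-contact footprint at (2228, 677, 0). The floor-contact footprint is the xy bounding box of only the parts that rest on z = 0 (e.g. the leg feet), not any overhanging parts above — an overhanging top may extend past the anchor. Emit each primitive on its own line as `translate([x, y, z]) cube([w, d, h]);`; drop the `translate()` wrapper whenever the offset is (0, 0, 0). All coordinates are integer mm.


translate([471, 328, 412]) cube([1757, 349, 51]);
translate([471, 328, 0]) cube([74, 74, 412]);
translate([471, 603, 0]) cube([74, 74, 412]);
translate([2154, 328, 0]) cube([74, 74, 412]);
translate([2154, 603, 0]) cube([74, 74, 412]);


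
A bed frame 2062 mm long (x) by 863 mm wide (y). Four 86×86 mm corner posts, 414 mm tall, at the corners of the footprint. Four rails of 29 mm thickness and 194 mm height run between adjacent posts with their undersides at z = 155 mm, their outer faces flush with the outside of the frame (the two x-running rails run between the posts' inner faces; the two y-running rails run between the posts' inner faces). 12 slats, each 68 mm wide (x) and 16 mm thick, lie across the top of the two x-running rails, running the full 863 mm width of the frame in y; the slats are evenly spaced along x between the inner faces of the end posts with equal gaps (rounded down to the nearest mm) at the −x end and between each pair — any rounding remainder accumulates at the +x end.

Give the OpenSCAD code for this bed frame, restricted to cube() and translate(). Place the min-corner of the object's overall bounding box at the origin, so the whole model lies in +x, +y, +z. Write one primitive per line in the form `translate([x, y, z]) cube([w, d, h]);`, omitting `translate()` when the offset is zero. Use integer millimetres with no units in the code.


// slat z = rail_z + rail_h = 155 + 194 = 349
// slat gap = ⌊(1890 − 12·68) / 13⌋ = 82
cube([86, 86, 414]);
translate([0, 777, 0]) cube([86, 86, 414]);
translate([1976, 0, 0]) cube([86, 86, 414]);
translate([1976, 777, 0]) cube([86, 86, 414]);
translate([86, 0, 155]) cube([1890, 29, 194]);
translate([86, 834, 155]) cube([1890, 29, 194]);
translate([0, 86, 155]) cube([29, 691, 194]);
translate([2033, 86, 155]) cube([29, 691, 194]);
translate([168, 0, 349]) cube([68, 863, 16]);
translate([318, 0, 349]) cube([68, 863, 16]);
translate([468, 0, 349]) cube([68, 863, 16]);
translate([618, 0, 349]) cube([68, 863, 16]);
translate([768, 0, 349]) cube([68, 863, 16]);
translate([918, 0, 349]) cube([68, 863, 16]);
translate([1068, 0, 349]) cube([68, 863, 16]);
translate([1218, 0, 349]) cube([68, 863, 16]);
translate([1368, 0, 349]) cube([68, 863, 16]);
translate([1518, 0, 349]) cube([68, 863, 16]);
translate([1668, 0, 349]) cube([68, 863, 16]);
translate([1818, 0, 349]) cube([68, 863, 16]);


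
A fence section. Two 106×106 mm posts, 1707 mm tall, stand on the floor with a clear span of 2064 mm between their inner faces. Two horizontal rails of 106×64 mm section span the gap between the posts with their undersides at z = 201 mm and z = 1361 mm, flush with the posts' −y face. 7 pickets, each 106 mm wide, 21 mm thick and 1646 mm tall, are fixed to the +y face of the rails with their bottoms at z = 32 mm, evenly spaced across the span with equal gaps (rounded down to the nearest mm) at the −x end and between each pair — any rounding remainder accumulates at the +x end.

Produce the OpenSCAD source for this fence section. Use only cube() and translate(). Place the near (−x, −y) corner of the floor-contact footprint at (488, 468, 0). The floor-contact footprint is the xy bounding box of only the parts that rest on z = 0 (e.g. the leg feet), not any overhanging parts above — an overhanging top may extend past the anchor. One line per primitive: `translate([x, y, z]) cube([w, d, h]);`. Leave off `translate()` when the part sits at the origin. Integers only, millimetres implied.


translate([488, 468, 0]) cube([106, 106, 1707]);
translate([2658, 468, 0]) cube([106, 106, 1707]);
translate([594, 468, 201]) cube([2064, 106, 64]);
translate([594, 468, 1361]) cube([2064, 106, 64]);
translate([759, 574, 32]) cube([106, 21, 1646]);
translate([1030, 574, 32]) cube([106, 21, 1646]);
translate([1301, 574, 32]) cube([106, 21, 1646]);
translate([1572, 574, 32]) cube([106, 21, 1646]);
translate([1843, 574, 32]) cube([106, 21, 1646]);
translate([2114, 574, 32]) cube([106, 21, 1646]);
translate([2385, 574, 32]) cube([106, 21, 1646]);


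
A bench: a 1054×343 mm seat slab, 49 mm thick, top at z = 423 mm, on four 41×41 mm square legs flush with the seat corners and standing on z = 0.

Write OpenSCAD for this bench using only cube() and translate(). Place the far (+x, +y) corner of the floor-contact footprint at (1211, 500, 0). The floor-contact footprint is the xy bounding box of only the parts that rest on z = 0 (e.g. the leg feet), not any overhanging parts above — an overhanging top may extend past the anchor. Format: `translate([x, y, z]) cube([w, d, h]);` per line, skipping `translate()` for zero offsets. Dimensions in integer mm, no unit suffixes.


translate([157, 157, 374]) cube([1054, 343, 49]);
translate([157, 157, 0]) cube([41, 41, 374]);
translate([157, 459, 0]) cube([41, 41, 374]);
translate([1170, 157, 0]) cube([41, 41, 374]);
translate([1170, 459, 0]) cube([41, 41, 374]);


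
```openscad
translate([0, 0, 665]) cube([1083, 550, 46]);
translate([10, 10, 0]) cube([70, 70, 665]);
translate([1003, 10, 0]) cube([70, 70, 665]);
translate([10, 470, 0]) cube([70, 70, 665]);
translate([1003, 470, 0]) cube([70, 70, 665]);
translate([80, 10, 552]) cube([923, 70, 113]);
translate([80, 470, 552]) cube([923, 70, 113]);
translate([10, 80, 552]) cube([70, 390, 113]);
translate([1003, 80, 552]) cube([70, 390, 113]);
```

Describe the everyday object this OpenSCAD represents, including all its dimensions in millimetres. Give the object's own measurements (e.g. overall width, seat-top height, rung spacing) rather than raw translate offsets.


A rectangular dining table. The top is 1083×550×46 mm with its upper surface at z = 711 mm. It stands on four 70×70 mm square legs, each inset 10 mm from the nearest pair of top edges, running from the floor to the underside of the top. Four apron rails, 70 mm thick and 113 mm tall, run between adjacent legs with their top edges flush with the underside of the top and their outer faces flush with the legs' outer faces.


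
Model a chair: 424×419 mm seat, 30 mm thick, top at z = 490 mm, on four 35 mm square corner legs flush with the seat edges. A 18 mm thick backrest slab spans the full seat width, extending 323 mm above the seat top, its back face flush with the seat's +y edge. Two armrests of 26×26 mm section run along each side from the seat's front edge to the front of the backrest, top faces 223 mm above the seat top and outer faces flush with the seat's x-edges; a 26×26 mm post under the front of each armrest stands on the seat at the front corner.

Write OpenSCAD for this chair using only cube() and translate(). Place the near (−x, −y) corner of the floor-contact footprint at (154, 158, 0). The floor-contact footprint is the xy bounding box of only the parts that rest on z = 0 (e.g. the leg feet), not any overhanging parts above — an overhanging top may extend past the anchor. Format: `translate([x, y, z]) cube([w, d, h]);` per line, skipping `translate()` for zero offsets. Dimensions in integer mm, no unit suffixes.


// leg_h = 490 - 30 = 460
// arm post h = 223 - 26 = 197
translate([154, 158, 460]) cube([424, 419, 30]);
translate([154, 158, 0]) cube([35, 35, 460]);
translate([543, 158, 0]) cube([35, 35, 460]);
translate([154, 542, 0]) cube([35, 35, 460]);
translate([543, 542, 0]) cube([35, 35, 460]);
translate([154, 559, 490]) cube([424, 18, 323]);
translate([154, 158, 687]) cube([26, 401, 26]);
translate([552, 158, 687]) cube([26, 401, 26]);
translate([154, 158, 490]) cube([26, 26, 197]);
translate([552, 158, 490]) cube([26, 26, 197]);


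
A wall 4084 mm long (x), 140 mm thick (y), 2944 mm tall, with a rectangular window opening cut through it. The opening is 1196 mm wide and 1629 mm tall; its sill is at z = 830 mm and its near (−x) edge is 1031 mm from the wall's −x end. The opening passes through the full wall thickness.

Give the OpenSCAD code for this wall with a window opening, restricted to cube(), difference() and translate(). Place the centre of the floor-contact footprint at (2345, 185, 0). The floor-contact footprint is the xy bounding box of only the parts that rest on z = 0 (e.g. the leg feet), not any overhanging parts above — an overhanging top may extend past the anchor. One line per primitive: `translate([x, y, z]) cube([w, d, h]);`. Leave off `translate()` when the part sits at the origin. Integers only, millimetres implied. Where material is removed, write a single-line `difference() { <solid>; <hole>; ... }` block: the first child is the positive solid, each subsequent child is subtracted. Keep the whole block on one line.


difference() { translate([303, 115, 0]) cube([4084, 140, 2944]); translate([1334, 115, 830]) cube([1196, 140, 1629]); }


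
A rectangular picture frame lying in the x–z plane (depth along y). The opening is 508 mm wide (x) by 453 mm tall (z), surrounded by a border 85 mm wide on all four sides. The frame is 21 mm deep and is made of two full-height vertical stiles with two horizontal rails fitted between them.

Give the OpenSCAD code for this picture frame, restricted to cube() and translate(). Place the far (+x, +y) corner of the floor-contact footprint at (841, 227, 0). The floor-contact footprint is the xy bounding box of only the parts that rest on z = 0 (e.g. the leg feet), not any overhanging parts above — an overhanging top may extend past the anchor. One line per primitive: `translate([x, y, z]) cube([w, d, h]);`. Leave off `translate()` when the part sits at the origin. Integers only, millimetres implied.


translate([163, 206, 0]) cube([85, 21, 623]);
translate([756, 206, 0]) cube([85, 21, 623]);
translate([248, 206, 0]) cube([508, 21, 85]);
translate([248, 206, 538]) cube([508, 21, 85]);


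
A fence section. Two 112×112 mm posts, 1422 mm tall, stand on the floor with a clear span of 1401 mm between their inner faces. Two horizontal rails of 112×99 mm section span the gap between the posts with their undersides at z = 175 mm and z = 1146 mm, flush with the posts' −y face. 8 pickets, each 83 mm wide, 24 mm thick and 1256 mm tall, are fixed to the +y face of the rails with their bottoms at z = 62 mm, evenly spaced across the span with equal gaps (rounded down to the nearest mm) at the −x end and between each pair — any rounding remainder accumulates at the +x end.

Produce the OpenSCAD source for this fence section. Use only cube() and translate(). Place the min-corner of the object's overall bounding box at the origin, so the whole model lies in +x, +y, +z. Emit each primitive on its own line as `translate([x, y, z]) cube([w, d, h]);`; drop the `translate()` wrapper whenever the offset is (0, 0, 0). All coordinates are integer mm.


cube([112, 112, 1422]);
translate([1513, 0, 0]) cube([112, 112, 1422]);
translate([112, 0, 175]) cube([1401, 112, 99]);
translate([112, 0, 1146]) cube([1401, 112, 99]);
translate([193, 112, 62]) cube([83, 24, 1256]);
translate([357, 112, 62]) cube([83, 24, 1256]);
translate([521, 112, 62]) cube([83, 24, 1256]);
translate([685, 112, 62]) cube([83, 24, 1256]);
translate([849, 112, 62]) cube([83, 24, 1256]);
translate([1013, 112, 62]) cube([83, 24, 1256]);
translate([1177, 112, 62]) cube([83, 24, 1256]);
translate([1341, 112, 62]) cube([83, 24, 1256]);
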